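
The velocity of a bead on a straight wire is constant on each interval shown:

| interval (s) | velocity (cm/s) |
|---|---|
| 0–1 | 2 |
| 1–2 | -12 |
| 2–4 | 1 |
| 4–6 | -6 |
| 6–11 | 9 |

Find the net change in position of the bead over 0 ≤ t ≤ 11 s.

25 cm

Displacement is the signed area under the v-t curve.
0–1 s: 2 × 1 = 2 cm
1–2 s: -12 × 1 = -12 cm
2–4 s: 1 × 2 = 2 cm
4–6 s: -6 × 2 = -12 cm
6–11 s: 9 × 5 = 45 cm
Net displacement = 25 cm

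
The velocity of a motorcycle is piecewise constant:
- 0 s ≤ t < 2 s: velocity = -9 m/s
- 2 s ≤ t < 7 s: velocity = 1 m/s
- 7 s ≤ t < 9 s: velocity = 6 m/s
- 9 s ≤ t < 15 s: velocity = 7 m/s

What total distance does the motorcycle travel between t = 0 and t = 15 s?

Total distance travelled is ∫|v| dt — sum the magnitudes of each area piece.
0–2 s: |-9| × 2 = 18 m
2–7 s: |1| × 5 = 5 m
7–9 s: |6| × 2 = 12 m
9–15 s: |7| × 6 = 42 m
Total distance = 77 m

77 m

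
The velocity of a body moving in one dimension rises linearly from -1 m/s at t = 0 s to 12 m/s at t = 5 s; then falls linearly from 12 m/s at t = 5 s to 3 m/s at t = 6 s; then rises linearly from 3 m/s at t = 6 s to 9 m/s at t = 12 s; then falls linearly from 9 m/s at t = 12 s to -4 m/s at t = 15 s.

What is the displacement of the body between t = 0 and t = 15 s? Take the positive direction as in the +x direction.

78.5 m

Net displacement equals the area under the velocity-time graph (areas below the axis count negative).
0–5 s: ½(-1 + 12)(5) = 27.5 m
5–6 s: ½(12 + 3)(1) = 7.5 m
6–12 s: ½(3 + 9)(6) = 36 m
12–15 s: ½(9 + -4)(3) = 7.5 m
Net displacement = 78.5 m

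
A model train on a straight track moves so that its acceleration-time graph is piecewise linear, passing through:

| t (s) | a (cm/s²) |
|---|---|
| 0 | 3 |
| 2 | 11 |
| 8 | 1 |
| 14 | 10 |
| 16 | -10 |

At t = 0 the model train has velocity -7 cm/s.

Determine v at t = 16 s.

Δv equals the area under the a-t graph; then v = v₀ + Δv.
0–2 s: ½(3 + 11)(2) = 14 cm/s
2–8 s: ½(11 + 1)(6) = 36 cm/s
8–14 s: ½(1 + 10)(6) = 33 cm/s
14–16 s: ½(10 + -10)(2) = 0 cm/s
Δv = 83 cm/s, so v(16) = -7 + (83) = 76 cm/s.

76 cm/s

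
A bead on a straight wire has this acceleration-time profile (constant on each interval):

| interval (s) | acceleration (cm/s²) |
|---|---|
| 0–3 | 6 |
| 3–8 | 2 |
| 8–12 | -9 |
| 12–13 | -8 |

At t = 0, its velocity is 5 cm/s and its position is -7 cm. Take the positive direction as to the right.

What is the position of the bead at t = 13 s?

228 cm

On each constant-a segment, Δv = aΔt and Δx = v₀Δt + ½aΔt²; chain segment to segment.
0–3 s: v starts 5 cm/s; Δx = 5·3 + ½·6·3² = 42 cm; v ends 23 cm/s.
3–8 s: v starts 23 cm/s; Δx = 23·5 + ½·2·5² = 140 cm; v ends 33 cm/s.
8–12 s: v starts 33 cm/s; Δx = 33·4 + ½·-9·4² = 60 cm; v ends -3 cm/s.
12–13 s: v starts -3 cm/s; Δx = -3·1 + ½·-8·1² = -7 cm; v ends -11 cm/s.
x(13) = -7 + Σ Δx = 228 cm.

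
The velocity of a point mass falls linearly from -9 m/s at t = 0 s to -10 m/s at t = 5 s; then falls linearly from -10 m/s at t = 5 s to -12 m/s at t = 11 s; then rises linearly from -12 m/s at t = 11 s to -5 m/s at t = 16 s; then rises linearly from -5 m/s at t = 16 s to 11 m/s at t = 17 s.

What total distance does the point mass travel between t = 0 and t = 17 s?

160.5625 m

Total distance travelled is ∫|v| dt — sum the magnitudes of each area piece.
0–5 s: |½(-9 + -10)(5)| = 47.5 m
5–11 s: |½(-10 + -12)(6)| = 66 m
11–16 s: |½(-12 + -5)(5)| = 42.5 m
16–17 s: v = 0 at t = 16.3125 s; triangle areas 0.78125 + 3.78125 = 4.5625 m
Total distance = 160.5625 m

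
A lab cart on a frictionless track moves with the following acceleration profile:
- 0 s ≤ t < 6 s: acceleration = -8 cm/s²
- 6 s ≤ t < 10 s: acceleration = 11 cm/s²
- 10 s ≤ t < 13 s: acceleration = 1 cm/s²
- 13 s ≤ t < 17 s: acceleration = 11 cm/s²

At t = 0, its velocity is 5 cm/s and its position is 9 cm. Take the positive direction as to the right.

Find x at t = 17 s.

On each constant-a segment, Δv = aΔt and Δx = v₀Δt + ½aΔt²; chain segment to segment.
0–6 s: v starts 5 cm/s; Δx = 5·6 + ½·-8·6² = -114 cm; v ends -43 cm/s.
6–10 s: v starts -43 cm/s; Δx = -43·4 + ½·11·4² = -84 cm; v ends 1 cm/s.
10–13 s: v starts 1 cm/s; Δx = 1·3 + ½·1·3² = 7.5 cm; v ends 4 cm/s.
13–17 s: v starts 4 cm/s; Δx = 4·4 + ½·11·4² = 104 cm; v ends 48 cm/s.
x(17) = 9 + Σ Δx = -77.5 cm.

-77.5 cm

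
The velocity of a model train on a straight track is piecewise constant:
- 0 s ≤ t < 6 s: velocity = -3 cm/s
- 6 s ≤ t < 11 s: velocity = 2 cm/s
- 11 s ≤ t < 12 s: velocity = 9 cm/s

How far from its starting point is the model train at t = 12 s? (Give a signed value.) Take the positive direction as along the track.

Net displacement equals the area under the velocity-time graph (areas below the axis count negative).
0–6 s: -3 × 6 = -18 cm
6–11 s: 2 × 5 = 10 cm
11–12 s: 9 × 1 = 9 cm
Net displacement = 1 cm

1 cm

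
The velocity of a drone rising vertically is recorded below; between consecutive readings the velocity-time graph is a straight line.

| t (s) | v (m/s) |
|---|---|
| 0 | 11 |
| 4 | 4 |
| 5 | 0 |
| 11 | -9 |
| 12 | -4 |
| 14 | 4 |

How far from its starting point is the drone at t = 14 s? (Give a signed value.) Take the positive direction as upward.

Displacement is the signed area under the v-t curve.
0–4 s: ½(11 + 4)(4) = 30 m
4–5 s: ½(4 + 0)(1) = 2 m
5–11 s: ½(0 + -9)(6) = -27 m
11–12 s: ½(-9 + -4)(1) = -6.5 m
12–14 s: ½(-4 + 4)(2) = 0 m
Net displacement = -1.5 m

-1.5 m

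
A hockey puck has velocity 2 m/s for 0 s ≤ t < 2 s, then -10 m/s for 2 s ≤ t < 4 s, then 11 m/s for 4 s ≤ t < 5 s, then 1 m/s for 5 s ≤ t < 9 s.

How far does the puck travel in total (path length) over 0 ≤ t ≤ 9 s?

39 m

Total distance travelled is ∫|v| dt — sum the magnitudes of each area piece.
0–2 s: |2| × 2 = 4 m
2–4 s: |-10| × 2 = 20 m
4–5 s: |11| × 1 = 11 m
5–9 s: |1| × 4 = 4 m
Total distance = 39 m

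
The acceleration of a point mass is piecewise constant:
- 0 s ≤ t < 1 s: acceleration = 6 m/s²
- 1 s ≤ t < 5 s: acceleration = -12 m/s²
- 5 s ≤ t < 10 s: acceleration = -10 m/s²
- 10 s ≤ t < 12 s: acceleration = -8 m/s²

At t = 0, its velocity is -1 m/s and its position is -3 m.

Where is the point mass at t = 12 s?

-619 m

On each constant-a segment, Δv = aΔt and Δx = v₀Δt + ½aΔt²; chain segment to segment.
0–1 s: v starts -1 m/s; Δx = -1·1 + ½·6·1² = 2 m; v ends 5 m/s.
1–5 s: v starts 5 m/s; Δx = 5·4 + ½·-12·4² = -76 m; v ends -43 m/s.
5–10 s: v starts -43 m/s; Δx = -43·5 + ½·-10·5² = -340 m; v ends -93 m/s.
10–12 s: v starts -93 m/s; Δx = -93·2 + ½·-8·2² = -202 m; v ends -109 m/s.
x(12) = -3 + Σ Δx = -619 m.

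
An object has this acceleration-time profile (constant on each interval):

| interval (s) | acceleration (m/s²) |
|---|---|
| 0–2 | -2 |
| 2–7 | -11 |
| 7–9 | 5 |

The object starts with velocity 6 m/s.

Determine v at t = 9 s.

Δv equals the area under the a-t graph; then v = v₀ + Δv.
0–2 s: -2 × 2 = -4 m/s
2–7 s: -11 × 5 = -55 m/s
7–9 s: 5 × 2 = 10 m/s
Δv = -49 m/s, so v(9) = 6 + (-49) = -43 m/s.

-43 m/s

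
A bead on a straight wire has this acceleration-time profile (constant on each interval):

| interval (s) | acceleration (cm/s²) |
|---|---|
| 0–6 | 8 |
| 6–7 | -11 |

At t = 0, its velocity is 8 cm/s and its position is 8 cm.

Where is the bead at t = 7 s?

250.5 cm

On each constant-a segment, Δv = aΔt and Δx = v₀Δt + ½aΔt²; chain segment to segment.
0–6 s: v starts 8 cm/s; Δx = 8·6 + ½·8·6² = 192 cm; v ends 56 cm/s.
6–7 s: v starts 56 cm/s; Δx = 56·1 + ½·-11·1² = 50.5 cm; v ends 45 cm/s.
x(7) = 8 + Σ Δx = 250.5 cm.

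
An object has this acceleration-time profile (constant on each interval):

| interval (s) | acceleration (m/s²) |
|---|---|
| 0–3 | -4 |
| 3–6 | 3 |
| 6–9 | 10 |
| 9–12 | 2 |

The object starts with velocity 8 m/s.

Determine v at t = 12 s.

Δv equals the area under the a-t graph; then v = v₀ + Δv.
0–3 s: -4 × 3 = -12 m/s
3–6 s: 3 × 3 = 9 m/s
6–9 s: 10 × 3 = 30 m/s
9–12 s: 2 × 3 = 6 m/s
Δv = 33 m/s, so v(12) = 8 + (33) = 41 m/s.

41 m/s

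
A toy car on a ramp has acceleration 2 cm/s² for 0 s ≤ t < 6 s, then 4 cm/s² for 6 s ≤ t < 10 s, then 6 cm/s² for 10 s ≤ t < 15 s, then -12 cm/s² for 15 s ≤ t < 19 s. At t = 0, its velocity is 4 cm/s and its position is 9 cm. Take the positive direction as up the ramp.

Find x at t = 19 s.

On each constant-a segment, Δv = aΔt and Δx = v₀Δt + ½aΔt²; chain segment to segment.
0–6 s: v starts 4 cm/s; Δx = 4·6 + ½·2·6² = 60 cm; v ends 16 cm/s.
6–10 s: v starts 16 cm/s; Δx = 16·4 + ½·4·4² = 96 cm; v ends 32 cm/s.
10–15 s: v starts 32 cm/s; Δx = 32·5 + ½·6·5² = 235 cm; v ends 62 cm/s.
15–19 s: v starts 62 cm/s; Δx = 62·4 + ½·-12·4² = 152 cm; v ends 14 cm/s.
x(19) = 9 + Σ Δx = 552 cm.

552 cm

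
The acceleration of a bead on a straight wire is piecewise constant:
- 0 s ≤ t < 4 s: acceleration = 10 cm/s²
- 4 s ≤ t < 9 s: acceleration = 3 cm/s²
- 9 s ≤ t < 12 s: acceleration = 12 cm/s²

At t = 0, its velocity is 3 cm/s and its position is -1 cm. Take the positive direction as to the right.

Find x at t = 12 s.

On each constant-a segment, Δv = aΔt and Δx = v₀Δt + ½aΔt²; chain segment to segment.
0–4 s: v starts 3 cm/s; Δx = 3·4 + ½·10·4² = 92 cm; v ends 43 cm/s.
4–9 s: v starts 43 cm/s; Δx = 43·5 + ½·3·5² = 252.5 cm; v ends 58 cm/s.
9–12 s: v starts 58 cm/s; Δx = 58·3 + ½·12·3² = 228 cm; v ends 94 cm/s.
x(12) = -1 + Σ Δx = 571.5 cm.

571.5 cm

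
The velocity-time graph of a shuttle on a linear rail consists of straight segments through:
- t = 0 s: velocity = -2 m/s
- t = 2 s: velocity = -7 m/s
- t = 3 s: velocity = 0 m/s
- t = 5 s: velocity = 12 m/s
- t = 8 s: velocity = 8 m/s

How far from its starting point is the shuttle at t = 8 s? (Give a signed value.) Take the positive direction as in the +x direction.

Displacement is the signed area under the v-t curve.
0–2 s: ½(-2 + -7)(2) = -9 m
2–3 s: ½(-7 + 0)(1) = -3.5 m
3–5 s: ½(0 + 12)(2) = 12 m
5–8 s: ½(12 + 8)(3) = 30 m
Net displacement = 29.5 m

29.5 m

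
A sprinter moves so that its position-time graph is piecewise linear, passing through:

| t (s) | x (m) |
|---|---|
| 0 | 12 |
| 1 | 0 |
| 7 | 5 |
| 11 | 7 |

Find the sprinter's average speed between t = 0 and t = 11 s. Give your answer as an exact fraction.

Average speed = (total path length)/(elapsed time); on a piecewise-linear x-t graph the path length is Σ|Δx|.
0–1 s: |Δx| = |0 − 12| = 12 m
1–7 s: |Δx| = |5 − 0| = 5 m
7–11 s: |Δx| = |7 − 5| = 2 m
Total path = 19 m; average speed = 19/11 = 19/11 m/s.

19/11 m/s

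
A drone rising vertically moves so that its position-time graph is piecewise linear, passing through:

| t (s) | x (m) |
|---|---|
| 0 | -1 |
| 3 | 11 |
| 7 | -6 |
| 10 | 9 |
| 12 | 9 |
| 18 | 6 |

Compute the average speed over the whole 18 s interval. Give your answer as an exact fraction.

Average speed = (total path length)/(elapsed time); on a piecewise-linear x-t graph the path length is Σ|Δx|.
0–3 s: |Δx| = |11 − -1| = 12 m
3–7 s: |Δx| = |-6 − 11| = 17 m
7–10 s: |Δx| = |9 − -6| = 15 m
10–12 s: |Δx| = |9 − 9| = 0 m
12–18 s: |Δx| = |6 − 9| = 3 m
Total path = 47 m; average speed = 47/18 = 47/18 m/s.

47/18 m/s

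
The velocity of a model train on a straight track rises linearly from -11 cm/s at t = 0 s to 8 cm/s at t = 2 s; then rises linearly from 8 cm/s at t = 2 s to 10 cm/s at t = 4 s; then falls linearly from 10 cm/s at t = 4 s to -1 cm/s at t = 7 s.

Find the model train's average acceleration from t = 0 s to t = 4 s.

5.25 cm/s²

Average acceleration = Δv/Δt = (10 − -11)/(4 − 0) = 5.25 cm/s².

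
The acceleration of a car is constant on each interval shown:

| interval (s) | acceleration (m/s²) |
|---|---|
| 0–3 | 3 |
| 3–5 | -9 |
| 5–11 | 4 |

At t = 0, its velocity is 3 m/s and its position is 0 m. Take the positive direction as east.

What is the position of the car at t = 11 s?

On each constant-a segment, Δv = aΔt and Δx = v₀Δt + ½aΔt²; chain segment to segment.
0–3 s: v starts 3 m/s; Δx = 3·3 + ½·3·3² = 22.5 m; v ends 12 m/s.
3–5 s: v starts 12 m/s; Δx = 12·2 + ½·-9·2² = 6 m; v ends -6 m/s.
5–11 s: v starts -6 m/s; Δx = -6·6 + ½·4·6² = 36 m; v ends 18 m/s.
x(11) = 0 + Σ Δx = 64.5 m.

64.5 m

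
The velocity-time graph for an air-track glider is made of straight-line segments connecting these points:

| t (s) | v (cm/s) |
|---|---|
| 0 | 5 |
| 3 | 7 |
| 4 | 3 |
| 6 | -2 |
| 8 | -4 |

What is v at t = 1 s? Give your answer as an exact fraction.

17/3 cm/s

On 0–3 s the graph is linear from 5 to 7 cm/s: v(1) = 5 + (7 − 5)·(1 − 0)/(3 − 0) = 17/3 cm/s.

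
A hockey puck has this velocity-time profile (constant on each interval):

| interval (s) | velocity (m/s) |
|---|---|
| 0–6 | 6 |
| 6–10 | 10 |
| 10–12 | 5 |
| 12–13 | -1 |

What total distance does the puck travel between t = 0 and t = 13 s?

Total distance travelled is ∫|v| dt — sum the magnitudes of each area piece.
0–6 s: |6| × 6 = 36 m
6–10 s: |10| × 4 = 40 m
10–12 s: |5| × 2 = 10 m
12–13 s: |-1| × 1 = 1 m
Total distance = 87 m

87 m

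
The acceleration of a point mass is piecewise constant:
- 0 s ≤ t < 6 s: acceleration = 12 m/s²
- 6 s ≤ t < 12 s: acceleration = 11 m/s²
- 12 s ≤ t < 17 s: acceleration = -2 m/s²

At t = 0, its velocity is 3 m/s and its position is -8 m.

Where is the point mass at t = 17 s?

On each constant-a segment, Δv = aΔt and Δx = v₀Δt + ½aΔt²; chain segment to segment.
0–6 s: v starts 3 m/s; Δx = 3·6 + ½·12·6² = 234 m; v ends 75 m/s.
6–12 s: v starts 75 m/s; Δx = 75·6 + ½·11·6² = 648 m; v ends 141 m/s.
12–17 s: v starts 141 m/s; Δx = 141·5 + ½·-2·5² = 680 m; v ends 131 m/s.
x(17) = -8 + Σ Δx = 1554 m.

1554 m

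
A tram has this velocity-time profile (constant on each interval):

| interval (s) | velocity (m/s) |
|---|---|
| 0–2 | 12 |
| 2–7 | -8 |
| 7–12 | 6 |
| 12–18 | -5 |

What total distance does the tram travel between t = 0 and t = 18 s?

124 m

Total distance travelled is ∫|v| dt — sum the magnitudes of each area piece.
0–2 s: |12| × 2 = 24 m
2–7 s: |-8| × 5 = 40 m
7–12 s: |6| × 5 = 30 m
12–18 s: |-5| × 6 = 30 m
Total distance = 124 m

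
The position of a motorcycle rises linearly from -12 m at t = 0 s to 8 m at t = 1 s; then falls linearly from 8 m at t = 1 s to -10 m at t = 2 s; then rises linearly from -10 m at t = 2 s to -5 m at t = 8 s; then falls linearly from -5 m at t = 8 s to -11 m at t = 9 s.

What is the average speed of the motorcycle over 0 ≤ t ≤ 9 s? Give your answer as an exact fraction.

Average speed = (total path length)/(elapsed time); on a piecewise-linear x-t graph the path length is Σ|Δx|.
0–1 s: |Δx| = |8 − -12| = 20 m
1–2 s: |Δx| = |-10 − 8| = 18 m
2–8 s: |Δx| = |-5 − -10| = 5 m
8–9 s: |Δx| = |-11 − -5| = 6 m
Total path = 49 m; average speed = 49/9 = 49/9 m/s.

49/9 m/s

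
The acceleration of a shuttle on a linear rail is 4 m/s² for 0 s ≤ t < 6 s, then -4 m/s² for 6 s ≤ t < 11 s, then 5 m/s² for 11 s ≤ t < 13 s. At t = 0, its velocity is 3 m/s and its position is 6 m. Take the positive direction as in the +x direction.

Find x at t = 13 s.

205 m

On each constant-a segment, Δv = aΔt and Δx = v₀Δt + ½aΔt²; chain segment to segment.
0–6 s: v starts 3 m/s; Δx = 3·6 + ½·4·6² = 90 m; v ends 27 m/s.
6–11 s: v starts 27 m/s; Δx = 27·5 + ½·-4·5² = 85 m; v ends 7 m/s.
11–13 s: v starts 7 m/s; Δx = 7·2 + ½·5·2² = 24 m; v ends 17 m/s.
x(13) = 6 + Σ Δx = 205 m.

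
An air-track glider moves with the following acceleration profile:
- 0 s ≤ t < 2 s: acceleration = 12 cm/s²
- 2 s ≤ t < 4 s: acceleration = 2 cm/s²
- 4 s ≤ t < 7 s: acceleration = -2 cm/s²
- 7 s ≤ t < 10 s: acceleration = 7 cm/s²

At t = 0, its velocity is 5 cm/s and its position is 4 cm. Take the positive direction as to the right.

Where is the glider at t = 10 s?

On each constant-a segment, Δv = aΔt and Δx = v₀Δt + ½aΔt²; chain segment to segment.
0–2 s: v starts 5 cm/s; Δx = 5·2 + ½·12·2² = 34 cm; v ends 29 cm/s.
2–4 s: v starts 29 cm/s; Δx = 29·2 + ½·2·2² = 62 cm; v ends 33 cm/s.
4–7 s: v starts 33 cm/s; Δx = 33·3 + ½·-2·3² = 90 cm; v ends 27 cm/s.
7–10 s: v starts 27 cm/s; Δx = 27·3 + ½·7·3² = 112.5 cm; v ends 48 cm/s.
x(10) = 4 + Σ Δx = 302.5 cm.

302.5 cm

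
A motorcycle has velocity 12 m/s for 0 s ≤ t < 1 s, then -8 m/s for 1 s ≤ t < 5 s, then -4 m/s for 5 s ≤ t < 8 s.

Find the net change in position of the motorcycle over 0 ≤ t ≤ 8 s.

Displacement is the signed area under the v-t curve.
0–1 s: 12 × 1 = 12 m
1–5 s: -8 × 4 = -32 m
5–8 s: -4 × 3 = -12 m
Net displacement = -32 m

-32 m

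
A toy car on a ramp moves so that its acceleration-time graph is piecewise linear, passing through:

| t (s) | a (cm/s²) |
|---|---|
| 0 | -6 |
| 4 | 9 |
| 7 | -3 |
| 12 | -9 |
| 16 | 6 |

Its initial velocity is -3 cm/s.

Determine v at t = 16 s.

-24 cm/s

Δv equals the area under the a-t graph; then v = v₀ + Δv.
0–4 s: ½(-6 + 9)(4) = 6 cm/s
4–7 s: ½(9 + -3)(3) = 9 cm/s
7–12 s: ½(-3 + -9)(5) = -30 cm/s
12–16 s: ½(-9 + 6)(4) = -6 cm/s
Δv = -21 cm/s, so v(16) = -3 + (-21) = -24 cm/s.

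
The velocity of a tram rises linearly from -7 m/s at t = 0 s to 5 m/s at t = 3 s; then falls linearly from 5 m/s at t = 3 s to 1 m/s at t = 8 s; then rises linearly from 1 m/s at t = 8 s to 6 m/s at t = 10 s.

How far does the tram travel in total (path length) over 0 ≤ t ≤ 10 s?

Total distance travelled is ∫|v| dt — sum the magnitudes of each area piece.
0–3 s: v = 0 at t = 1.75 s; triangle areas 6.125 + 3.125 = 9.25 m
3–8 s: |½(5 + 1)(5)| = 15 m
8–10 s: |½(1 + 6)(2)| = 7 m
Total distance = 31.25 m

31.25 m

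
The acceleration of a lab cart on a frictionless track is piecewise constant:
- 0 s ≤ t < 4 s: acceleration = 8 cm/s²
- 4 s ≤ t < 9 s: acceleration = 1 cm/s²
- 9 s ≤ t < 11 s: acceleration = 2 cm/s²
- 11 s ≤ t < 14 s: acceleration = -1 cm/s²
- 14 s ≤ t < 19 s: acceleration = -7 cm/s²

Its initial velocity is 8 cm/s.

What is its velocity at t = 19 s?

11 cm/s

Δv equals the area under the a-t graph; then v = v₀ + Δv.
0–4 s: 8 × 4 = 32 cm/s
4–9 s: 1 × 5 = 5 cm/s
9–11 s: 2 × 2 = 4 cm/s
11–14 s: -1 × 3 = -3 cm/s
14–19 s: -7 × 5 = -35 cm/s
Δv = 3 cm/s, so v(19) = 8 + (3) = 11 cm/s.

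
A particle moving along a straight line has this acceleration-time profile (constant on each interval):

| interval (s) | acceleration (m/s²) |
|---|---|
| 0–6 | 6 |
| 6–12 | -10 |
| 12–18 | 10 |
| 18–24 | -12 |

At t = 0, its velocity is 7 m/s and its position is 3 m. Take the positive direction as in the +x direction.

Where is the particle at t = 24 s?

351 m

On each constant-a segment, Δv = aΔt and Δx = v₀Δt + ½aΔt²; chain segment to segment.
0–6 s: v starts 7 m/s; Δx = 7·6 + ½·6·6² = 150 m; v ends 43 m/s.
6–12 s: v starts 43 m/s; Δx = 43·6 + ½·-10·6² = 78 m; v ends -17 m/s.
12–18 s: v starts -17 m/s; Δx = -17·6 + ½·10·6² = 78 m; v ends 43 m/s.
18–24 s: v starts 43 m/s; Δx = 43·6 + ½·-12·6² = 42 m; v ends -29 m/s.
x(24) = 3 + Σ Δx = 351 m.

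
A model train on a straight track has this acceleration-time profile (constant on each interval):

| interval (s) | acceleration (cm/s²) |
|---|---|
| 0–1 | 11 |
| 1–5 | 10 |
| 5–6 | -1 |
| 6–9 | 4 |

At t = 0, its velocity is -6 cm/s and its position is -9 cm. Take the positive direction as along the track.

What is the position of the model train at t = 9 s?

On each constant-a segment, Δv = aΔt and Δx = v₀Δt + ½aΔt²; chain segment to segment.
0–1 s: v starts -6 cm/s; Δx = -6·1 + ½·11·1² = -0.5 cm; v ends 5 cm/s.
1–5 s: v starts 5 cm/s; Δx = 5·4 + ½·10·4² = 100 cm; v ends 45 cm/s.
5–6 s: v starts 45 cm/s; Δx = 45·1 + ½·-1·1² = 44.5 cm; v ends 44 cm/s.
6–9 s: v starts 44 cm/s; Δx = 44·3 + ½·4·3² = 150 cm; v ends 56 cm/s.
x(9) = -9 + Σ Δx = 285 cm.

285 cm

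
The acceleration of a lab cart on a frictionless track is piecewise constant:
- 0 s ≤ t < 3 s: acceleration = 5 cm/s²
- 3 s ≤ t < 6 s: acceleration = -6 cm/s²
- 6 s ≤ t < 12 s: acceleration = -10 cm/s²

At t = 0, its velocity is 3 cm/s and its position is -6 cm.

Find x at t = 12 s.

On each constant-a segment, Δv = aΔt and Δx = v₀Δt + ½aΔt²; chain segment to segment.
0–3 s: v starts 3 cm/s; Δx = 3·3 + ½·5·3² = 31.5 cm; v ends 18 cm/s.
3–6 s: v starts 18 cm/s; Δx = 18·3 + ½·-6·3² = 27 cm; v ends 0 cm/s.
6–12 s: v starts 0 cm/s; Δx = 0·6 + ½·-10·6² = -180 cm; v ends -60 cm/s.
x(12) = -6 + Σ Δx = -127.5 cm.

-127.5 cm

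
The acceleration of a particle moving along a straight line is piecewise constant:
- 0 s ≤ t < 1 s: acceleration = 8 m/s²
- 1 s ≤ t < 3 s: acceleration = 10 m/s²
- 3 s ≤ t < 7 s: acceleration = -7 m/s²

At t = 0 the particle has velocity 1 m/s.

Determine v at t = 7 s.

1 m/s

Δv equals the area under the a-t graph; then v = v₀ + Δv.
0–1 s: 8 × 1 = 8 m/s
1–3 s: 10 × 2 = 20 m/s
3–7 s: -7 × 4 = -28 m/s
Δv = 0 m/s, so v(7) = 1 + (0) = 1 m/s.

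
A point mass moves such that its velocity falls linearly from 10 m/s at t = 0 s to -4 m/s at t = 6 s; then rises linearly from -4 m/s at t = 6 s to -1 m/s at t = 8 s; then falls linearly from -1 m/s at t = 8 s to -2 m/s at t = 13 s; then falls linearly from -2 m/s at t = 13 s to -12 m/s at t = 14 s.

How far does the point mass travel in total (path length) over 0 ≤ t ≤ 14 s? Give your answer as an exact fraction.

Total distance travelled is ∫|v| dt — sum the magnitudes of each area piece.
0–6 s: v = 0 at t = 30/7 s; triangle areas 150/7 + 24/7 = 174/7 m
6–8 s: |½(-4 + -1)(2)| = 5 m
8–13 s: |½(-1 + -2)(5)| = 7.5 m
13–14 s: |½(-2 + -12)(1)| = 7 m
Total distance = 621/14 m

621/14 m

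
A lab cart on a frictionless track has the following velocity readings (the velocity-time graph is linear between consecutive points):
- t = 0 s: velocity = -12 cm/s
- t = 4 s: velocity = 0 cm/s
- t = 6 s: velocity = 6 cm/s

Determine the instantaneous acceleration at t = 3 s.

3 cm/s²

Acceleration is the slope of the v-t graph on 0–4 s: (0 − -12)/(4 − 0) = 3 cm/s².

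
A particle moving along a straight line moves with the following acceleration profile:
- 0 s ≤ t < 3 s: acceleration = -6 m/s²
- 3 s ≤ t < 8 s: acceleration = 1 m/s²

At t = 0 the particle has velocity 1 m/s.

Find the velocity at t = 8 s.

-12 m/s

Δv equals the area under the a-t graph; then v = v₀ + Δv.
0–3 s: -6 × 3 = -18 m/s
3–8 s: 1 × 5 = 5 m/s
Δv = -13 m/s, so v(8) = 1 + (-13) = -12 m/s.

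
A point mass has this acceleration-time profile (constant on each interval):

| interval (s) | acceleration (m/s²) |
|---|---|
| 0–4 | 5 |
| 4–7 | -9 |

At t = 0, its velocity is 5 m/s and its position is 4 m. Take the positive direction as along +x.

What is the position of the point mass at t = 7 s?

On each constant-a segment, Δv = aΔt and Δx = v₀Δt + ½aΔt²; chain segment to segment.
0–4 s: v starts 5 m/s; Δx = 5·4 + ½·5·4² = 60 m; v ends 25 m/s.
4–7 s: v starts 25 m/s; Δx = 25·3 + ½·-9·3² = 34.5 m; v ends -2 m/s.
x(7) = 4 + Σ Δx = 98.5 m.

98.5 m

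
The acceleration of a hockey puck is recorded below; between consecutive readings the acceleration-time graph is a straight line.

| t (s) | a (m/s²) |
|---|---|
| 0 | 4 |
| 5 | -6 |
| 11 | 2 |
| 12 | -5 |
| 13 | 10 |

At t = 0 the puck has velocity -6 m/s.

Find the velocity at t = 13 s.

Δv equals the area under the a-t graph; then v = v₀ + Δv.
0–5 s: ½(4 + -6)(5) = -5 m/s
5–11 s: ½(-6 + 2)(6) = -12 m/s
11–12 s: ½(2 + -5)(1) = -1.5 m/s
12–13 s: ½(-5 + 10)(1) = 2.5 m/s
Δv = -16 m/s, so v(13) = -6 + (-16) = -22 m/s.

-22 m/s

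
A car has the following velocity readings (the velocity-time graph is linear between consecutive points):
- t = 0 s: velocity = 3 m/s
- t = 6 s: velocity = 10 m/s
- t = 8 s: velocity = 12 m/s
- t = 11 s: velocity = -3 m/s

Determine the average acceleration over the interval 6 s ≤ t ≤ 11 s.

Average acceleration = Δv/Δt = (-3 − 10)/(11 − 6) = -2.6 m/s².

-2.6 m/s²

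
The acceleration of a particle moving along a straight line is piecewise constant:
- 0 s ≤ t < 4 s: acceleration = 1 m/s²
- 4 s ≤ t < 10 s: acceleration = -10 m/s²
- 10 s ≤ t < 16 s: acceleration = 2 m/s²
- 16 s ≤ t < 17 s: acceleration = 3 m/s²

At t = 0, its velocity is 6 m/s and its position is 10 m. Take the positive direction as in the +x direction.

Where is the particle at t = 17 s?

On each constant-a segment, Δv = aΔt and Δx = v₀Δt + ½aΔt²; chain segment to segment.
0–4 s: v starts 6 m/s; Δx = 6·4 + ½·1·4² = 32 m; v ends 10 m/s.
4–10 s: v starts 10 m/s; Δx = 10·6 + ½·-10·6² = -120 m; v ends -50 m/s.
10–16 s: v starts -50 m/s; Δx = -50·6 + ½·2·6² = -264 m; v ends -38 m/s.
16–17 s: v starts -38 m/s; Δx = -38·1 + ½·3·1² = -36.5 m; v ends -35 m/s.
x(17) = 10 + Σ Δx = -378.5 m.

-378.5 m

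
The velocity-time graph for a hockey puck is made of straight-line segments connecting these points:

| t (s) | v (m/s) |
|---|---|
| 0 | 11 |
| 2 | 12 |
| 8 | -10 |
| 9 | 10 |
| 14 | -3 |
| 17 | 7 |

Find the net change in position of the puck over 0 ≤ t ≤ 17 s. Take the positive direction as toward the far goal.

Displacement is the signed area under the v-t curve.
0–2 s: ½(11 + 12)(2) = 23 m
2–8 s: ½(12 + -10)(6) = 6 m
8–9 s: ½(-10 + 10)(1) = 0 m
9–14 s: ½(10 + -3)(5) = 17.5 m
14–17 s: ½(-3 + 7)(3) = 6 m
Net displacement = 52.5 m

52.5 m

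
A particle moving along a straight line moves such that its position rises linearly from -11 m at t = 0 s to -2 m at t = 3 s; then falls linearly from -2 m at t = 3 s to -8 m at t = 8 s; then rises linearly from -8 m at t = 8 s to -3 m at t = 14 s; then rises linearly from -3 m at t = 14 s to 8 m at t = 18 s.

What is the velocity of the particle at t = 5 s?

-1.2 m/s

Velocity is the slope of the x-t graph on 3–8 s: (-8 − -2)/(8 − 3) = -1.2 m/s.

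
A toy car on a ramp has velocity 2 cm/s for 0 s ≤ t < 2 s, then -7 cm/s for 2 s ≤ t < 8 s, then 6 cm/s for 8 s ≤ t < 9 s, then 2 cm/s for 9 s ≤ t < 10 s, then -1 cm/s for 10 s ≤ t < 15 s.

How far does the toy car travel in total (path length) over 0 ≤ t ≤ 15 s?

59 cm

Distance (not displacement) is the total path length: add the absolute areas under v-t.
0–2 s: |2| × 2 = 4 cm
2–8 s: |-7| × 6 = 42 cm
8–9 s: |6| × 1 = 6 cm
9–10 s: |2| × 1 = 2 cm
10–15 s: |-1| × 5 = 5 cm
Total distance = 59 cm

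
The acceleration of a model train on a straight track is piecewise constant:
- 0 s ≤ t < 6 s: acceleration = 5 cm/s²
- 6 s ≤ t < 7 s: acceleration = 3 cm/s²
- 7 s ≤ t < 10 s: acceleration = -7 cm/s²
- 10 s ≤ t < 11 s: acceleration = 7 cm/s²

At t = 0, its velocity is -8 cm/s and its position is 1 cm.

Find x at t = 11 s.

117.5 cm

On each constant-a segment, Δv = aΔt and Δx = v₀Δt + ½aΔt²; chain segment to segment.
0–6 s: v starts -8 cm/s; Δx = -8·6 + ½·5·6² = 42 cm; v ends 22 cm/s.
6–7 s: v starts 22 cm/s; Δx = 22·1 + ½·3·1² = 23.5 cm; v ends 25 cm/s.
7–10 s: v starts 25 cm/s; Δx = 25·3 + ½·-7·3² = 43.5 cm; v ends 4 cm/s.
10–11 s: v starts 4 cm/s; Δx = 4·1 + ½·7·1² = 7.5 cm; v ends 11 cm/s.
x(11) = 1 + Σ Δx = 117.5 cm.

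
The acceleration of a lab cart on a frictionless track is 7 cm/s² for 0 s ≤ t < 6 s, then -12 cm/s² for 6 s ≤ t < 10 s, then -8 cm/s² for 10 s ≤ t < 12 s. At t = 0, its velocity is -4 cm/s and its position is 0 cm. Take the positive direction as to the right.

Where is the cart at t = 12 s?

On each constant-a segment, Δv = aΔt and Δx = v₀Δt + ½aΔt²; chain segment to segment.
0–6 s: v starts -4 cm/s; Δx = -4·6 + ½·7·6² = 102 cm; v ends 38 cm/s.
6–10 s: v starts 38 cm/s; Δx = 38·4 + ½·-12·4² = 56 cm; v ends -10 cm/s.
10–12 s: v starts -10 cm/s; Δx = -10·2 + ½·-8·2² = -36 cm; v ends -26 cm/s.
x(12) = 0 + Σ Δx = 122 cm.

122 cm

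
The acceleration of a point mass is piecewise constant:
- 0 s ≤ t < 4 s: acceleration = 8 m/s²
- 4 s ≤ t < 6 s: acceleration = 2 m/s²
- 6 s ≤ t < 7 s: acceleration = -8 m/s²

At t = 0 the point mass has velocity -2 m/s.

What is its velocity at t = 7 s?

Δv equals the area under the a-t graph; then v = v₀ + Δv.
0–4 s: 8 × 4 = 32 m/s
4–6 s: 2 × 2 = 4 m/s
6–7 s: -8 × 1 = -8 m/s
Δv = 28 m/s, so v(7) = -2 + (28) = 26 m/s.

26 m/s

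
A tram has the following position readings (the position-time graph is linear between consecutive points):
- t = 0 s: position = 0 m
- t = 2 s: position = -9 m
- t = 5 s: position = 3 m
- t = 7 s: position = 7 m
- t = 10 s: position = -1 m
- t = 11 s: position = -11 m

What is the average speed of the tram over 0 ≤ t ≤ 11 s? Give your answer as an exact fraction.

Average speed = (total path length)/(elapsed time); on a piecewise-linear x-t graph the path length is Σ|Δx|.
0–2 s: |Δx| = |-9 − 0| = 9 m
2–5 s: |Δx| = |3 − -9| = 12 m
5–7 s: |Δx| = |7 − 3| = 4 m
7–10 s: |Δx| = |-1 − 7| = 8 m
10–11 s: |Δx| = |-11 − -1| = 10 m
Total path = 43 m; average speed = 43/11 = 43/11 m/s.

43/11 m/s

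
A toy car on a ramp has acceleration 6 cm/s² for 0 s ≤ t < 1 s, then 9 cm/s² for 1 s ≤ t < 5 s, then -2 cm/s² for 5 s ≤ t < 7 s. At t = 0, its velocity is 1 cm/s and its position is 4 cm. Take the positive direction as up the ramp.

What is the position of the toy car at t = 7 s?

On each constant-a segment, Δv = aΔt and Δx = v₀Δt + ½aΔt²; chain segment to segment.
0–1 s: v starts 1 cm/s; Δx = 1·1 + ½·6·1² = 4 cm; v ends 7 cm/s.
1–5 s: v starts 7 cm/s; Δx = 7·4 + ½·9·4² = 100 cm; v ends 43 cm/s.
5–7 s: v starts 43 cm/s; Δx = 43·2 + ½·-2·2² = 82 cm; v ends 39 cm/s.
x(7) = 4 + Σ Δx = 190 cm.

190 cm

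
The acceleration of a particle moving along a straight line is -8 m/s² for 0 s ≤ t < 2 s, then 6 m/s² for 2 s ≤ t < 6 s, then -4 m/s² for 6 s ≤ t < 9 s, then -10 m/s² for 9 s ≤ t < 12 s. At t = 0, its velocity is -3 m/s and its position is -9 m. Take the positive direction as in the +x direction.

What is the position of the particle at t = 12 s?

-128 m

On each constant-a segment, Δv = aΔt and Δx = v₀Δt + ½aΔt²; chain segment to segment.
0–2 s: v starts -3 m/s; Δx = -3·2 + ½·-8·2² = -22 m; v ends -19 m/s.
2–6 s: v starts -19 m/s; Δx = -19·4 + ½·6·4² = -28 m; v ends 5 m/s.
6–9 s: v starts 5 m/s; Δx = 5·3 + ½·-4·3² = -3 m; v ends -7 m/s.
9–12 s: v starts -7 m/s; Δx = -7·3 + ½·-10·3² = -66 m; v ends -37 m/s.
x(12) = -9 + Σ Δx = -128 m.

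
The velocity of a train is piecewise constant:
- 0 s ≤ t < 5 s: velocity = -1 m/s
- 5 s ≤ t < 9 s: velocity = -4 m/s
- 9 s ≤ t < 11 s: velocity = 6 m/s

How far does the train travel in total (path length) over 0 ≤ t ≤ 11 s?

Distance (not displacement) is the total path length: add the absolute areas under v-t.
0–5 s: |-1| × 5 = 5 m
5–9 s: |-4| × 4 = 16 m
9–11 s: |6| × 2 = 12 m
Total distance = 33 m

33 m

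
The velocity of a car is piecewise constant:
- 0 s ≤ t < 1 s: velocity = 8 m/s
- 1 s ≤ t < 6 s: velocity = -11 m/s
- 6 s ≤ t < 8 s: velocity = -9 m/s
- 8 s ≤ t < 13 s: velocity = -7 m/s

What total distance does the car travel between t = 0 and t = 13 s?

Total distance travelled is ∫|v| dt — sum the magnitudes of each area piece.
0–1 s: |8| × 1 = 8 m
1–6 s: |-11| × 5 = 55 m
6–8 s: |-9| × 2 = 18 m
8–13 s: |-7| × 5 = 35 m
Total distance = 116 m

116 m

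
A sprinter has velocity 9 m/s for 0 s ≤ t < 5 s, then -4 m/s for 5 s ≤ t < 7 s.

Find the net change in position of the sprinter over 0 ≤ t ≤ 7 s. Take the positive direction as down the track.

37 m

Net displacement equals the area under the velocity-time graph (areas below the axis count negative).
0–5 s: 9 × 5 = 45 m
5–7 s: -4 × 2 = -8 m
Net displacement = 37 m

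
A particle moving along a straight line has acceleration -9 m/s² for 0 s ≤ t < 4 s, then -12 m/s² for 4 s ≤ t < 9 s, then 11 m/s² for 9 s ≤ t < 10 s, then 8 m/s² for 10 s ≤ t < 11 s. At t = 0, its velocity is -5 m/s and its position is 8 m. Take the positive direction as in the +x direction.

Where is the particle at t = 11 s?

-620.5 m

On each constant-a segment, Δv = aΔt and Δx = v₀Δt + ½aΔt²; chain segment to segment.
0–4 s: v starts -5 m/s; Δx = -5·4 + ½·-9·4² = -92 m; v ends -41 m/s.
4–9 s: v starts -41 m/s; Δx = -41·5 + ½·-12·5² = -355 m; v ends -101 m/s.
9–10 s: v starts -101 m/s; Δx = -101·1 + ½·11·1² = -95.5 m; v ends -90 m/s.
10–11 s: v starts -90 m/s; Δx = -90·1 + ½·8·1² = -86 m; v ends -82 m/s.
x(11) = 8 + Σ Δx = -620.5 m.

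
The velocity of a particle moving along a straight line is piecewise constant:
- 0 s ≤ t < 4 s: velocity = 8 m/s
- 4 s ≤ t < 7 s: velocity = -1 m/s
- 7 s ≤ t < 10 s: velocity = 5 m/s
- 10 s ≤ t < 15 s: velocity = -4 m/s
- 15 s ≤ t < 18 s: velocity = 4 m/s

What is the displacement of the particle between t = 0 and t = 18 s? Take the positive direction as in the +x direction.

Displacement is the signed area under the v-t curve.
0–4 s: 8 × 4 = 32 m
4–7 s: -1 × 3 = -3 m
7–10 s: 5 × 3 = 15 m
10–15 s: -4 × 5 = -20 m
15–18 s: 4 × 3 = 12 m
Net displacement = 36 m

36 m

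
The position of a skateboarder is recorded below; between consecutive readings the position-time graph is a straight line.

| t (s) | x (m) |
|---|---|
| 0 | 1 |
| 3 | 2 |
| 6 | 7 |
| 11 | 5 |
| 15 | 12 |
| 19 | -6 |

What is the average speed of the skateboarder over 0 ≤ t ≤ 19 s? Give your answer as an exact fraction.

Average speed = (total path length)/(elapsed time); on a piecewise-linear x-t graph the path length is Σ|Δx|.
0–3 s: |Δx| = |2 − 1| = 1 m
3–6 s: |Δx| = |7 − 2| = 5 m
6–11 s: |Δx| = |5 − 7| = 2 m
11–15 s: |Δx| = |12 − 5| = 7 m
15–19 s: |Δx| = |-6 − 12| = 18 m
Total path = 33 m; average speed = 33/19 = 33/19 m/s.

33/19 m/s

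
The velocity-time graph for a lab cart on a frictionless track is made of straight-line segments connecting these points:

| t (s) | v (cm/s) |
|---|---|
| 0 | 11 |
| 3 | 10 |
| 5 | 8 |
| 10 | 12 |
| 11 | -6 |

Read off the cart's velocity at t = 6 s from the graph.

8.8 cm/s

On 5–10 s the graph is linear from 8 to 12 cm/s: v(6) = 8 + (12 − 8)·(6 − 5)/(10 − 5) = 8.8 cm/s.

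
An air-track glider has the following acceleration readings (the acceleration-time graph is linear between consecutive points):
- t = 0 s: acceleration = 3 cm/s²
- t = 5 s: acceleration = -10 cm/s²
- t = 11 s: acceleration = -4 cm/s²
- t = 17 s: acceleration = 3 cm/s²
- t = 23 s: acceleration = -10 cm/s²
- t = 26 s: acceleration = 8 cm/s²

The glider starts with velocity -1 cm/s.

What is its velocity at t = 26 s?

Δv equals the area under the a-t graph; then v = v₀ + Δv.
0–5 s: ½(3 + -10)(5) = -17.5 cm/s
5–11 s: ½(-10 + -4)(6) = -42 cm/s
11–17 s: ½(-4 + 3)(6) = -3 cm/s
17–23 s: ½(3 + -10)(6) = -21 cm/s
23–26 s: ½(-10 + 8)(3) = -3 cm/s
Δv = -86.5 cm/s, so v(26) = -1 + (-86.5) = -87.5 cm/s.

-87.5 cm/s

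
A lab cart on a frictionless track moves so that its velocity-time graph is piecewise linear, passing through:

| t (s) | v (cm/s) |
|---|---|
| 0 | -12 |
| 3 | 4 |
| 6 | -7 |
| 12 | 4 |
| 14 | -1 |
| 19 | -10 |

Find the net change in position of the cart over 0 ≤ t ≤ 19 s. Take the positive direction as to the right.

Displacement is the signed area under the v-t curve.
0–3 s: ½(-12 + 4)(3) = -12 cm
3–6 s: ½(4 + -7)(3) = -4.5 cm
6–12 s: ½(-7 + 4)(6) = -9 cm
12–14 s: ½(4 + -1)(2) = 3 cm
14–19 s: ½(-1 + -10)(5) = -27.5 cm
Net displacement = -50 cm

-50 cm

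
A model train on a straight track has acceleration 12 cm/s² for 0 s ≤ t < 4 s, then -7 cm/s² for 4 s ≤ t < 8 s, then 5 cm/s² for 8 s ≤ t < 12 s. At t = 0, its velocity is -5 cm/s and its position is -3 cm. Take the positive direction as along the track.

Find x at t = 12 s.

289 cm

On each constant-a segment, Δv = aΔt and Δx = v₀Δt + ½aΔt²; chain segment to segment.
0–4 s: v starts -5 cm/s; Δx = -5·4 + ½·12·4² = 76 cm; v ends 43 cm/s.
4–8 s: v starts 43 cm/s; Δx = 43·4 + ½·-7·4² = 116 cm; v ends 15 cm/s.
8–12 s: v starts 15 cm/s; Δx = 15·4 + ½·5·4² = 100 cm; v ends 35 cm/s.
x(12) = -3 + Σ Δx = 289 cm.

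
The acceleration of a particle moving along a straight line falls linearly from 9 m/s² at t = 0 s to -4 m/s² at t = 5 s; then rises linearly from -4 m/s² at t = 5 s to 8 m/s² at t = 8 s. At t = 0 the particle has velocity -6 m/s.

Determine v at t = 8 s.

12.5 m/s

Δv equals the area under the a-t graph; then v = v₀ + Δv.
0–5 s: ½(9 + -4)(5) = 12.5 m/s
5–8 s: ½(-4 + 8)(3) = 6 m/s
Δv = 18.5 m/s, so v(8) = -6 + (18.5) = 12.5 m/s.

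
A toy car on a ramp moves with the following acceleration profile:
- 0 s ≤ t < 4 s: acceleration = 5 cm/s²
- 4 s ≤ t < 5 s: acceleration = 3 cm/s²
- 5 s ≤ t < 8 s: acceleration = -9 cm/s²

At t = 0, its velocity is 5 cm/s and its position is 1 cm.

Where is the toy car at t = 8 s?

131 cm

On each constant-a segment, Δv = aΔt and Δx = v₀Δt + ½aΔt²; chain segment to segment.
0–4 s: v starts 5 cm/s; Δx = 5·4 + ½·5·4² = 60 cm; v ends 25 cm/s.
4–5 s: v starts 25 cm/s; Δx = 25·1 + ½·3·1² = 26.5 cm; v ends 28 cm/s.
5–8 s: v starts 28 cm/s; Δx = 28·3 + ½·-9·3² = 43.5 cm; v ends 1 cm/s.
x(8) = 1 + Σ Δx = 131 cm.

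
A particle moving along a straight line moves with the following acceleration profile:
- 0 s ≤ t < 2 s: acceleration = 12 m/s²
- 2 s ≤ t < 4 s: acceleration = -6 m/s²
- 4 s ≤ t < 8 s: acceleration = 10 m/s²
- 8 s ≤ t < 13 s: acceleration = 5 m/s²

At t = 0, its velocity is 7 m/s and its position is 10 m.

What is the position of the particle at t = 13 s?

On each constant-a segment, Δv = aΔt and Δx = v₀Δt + ½aΔt²; chain segment to segment.
0–2 s: v starts 7 m/s; Δx = 7·2 + ½·12·2² = 38 m; v ends 31 m/s.
2–4 s: v starts 31 m/s; Δx = 31·2 + ½·-6·2² = 50 m; v ends 19 m/s.
4–8 s: v starts 19 m/s; Δx = 19·4 + ½·10·4² = 156 m; v ends 59 m/s.
8–13 s: v starts 59 m/s; Δx = 59·5 + ½·5·5² = 357.5 m; v ends 84 m/s.
x(13) = 10 + Σ Δx = 611.5 m.

611.5 m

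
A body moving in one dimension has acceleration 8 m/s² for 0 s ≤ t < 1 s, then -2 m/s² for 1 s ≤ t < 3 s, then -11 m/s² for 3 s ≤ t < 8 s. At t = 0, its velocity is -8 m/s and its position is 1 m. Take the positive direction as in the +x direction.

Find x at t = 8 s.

-164.5 m

On each constant-a segment, Δv = aΔt and Δx = v₀Δt + ½aΔt²; chain segment to segment.
0–1 s: v starts -8 m/s; Δx = -8·1 + ½·8·1² = -4 m; v ends 0 m/s.
1–3 s: v starts 0 m/s; Δx = 0·2 + ½·-2·2² = -4 m; v ends -4 m/s.
3–8 s: v starts -4 m/s; Δx = -4·5 + ½·-11·5² = -157.5 m; v ends -59 m/s.
x(8) = 1 + Σ Δx = -164.5 m.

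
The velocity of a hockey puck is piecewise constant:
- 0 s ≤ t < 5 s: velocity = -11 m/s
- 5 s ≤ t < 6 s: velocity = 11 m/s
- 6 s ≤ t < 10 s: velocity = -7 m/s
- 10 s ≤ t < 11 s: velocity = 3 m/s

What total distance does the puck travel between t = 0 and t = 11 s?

Total distance travelled is ∫|v| dt — sum the magnitudes of each area piece.
0–5 s: |-11| × 5 = 55 m
5–6 s: |11| × 1 = 11 m
6–10 s: |-7| × 4 = 28 m
10–11 s: |3| × 1 = 3 m
Total distance = 97 m

97 m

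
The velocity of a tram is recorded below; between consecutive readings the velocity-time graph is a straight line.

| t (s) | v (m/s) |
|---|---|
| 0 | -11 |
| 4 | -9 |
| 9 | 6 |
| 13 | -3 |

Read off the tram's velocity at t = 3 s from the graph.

On 0–4 s the graph is linear from -11 to -9 m/s: v(3) = -11 + (-9 − -11)·(3 − 0)/(4 − 0) = -9.5 m/s.

-9.5 m/s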